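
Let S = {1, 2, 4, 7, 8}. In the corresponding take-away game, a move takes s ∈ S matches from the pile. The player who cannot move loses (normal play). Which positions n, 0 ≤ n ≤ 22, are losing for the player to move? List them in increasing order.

n :  0  1  2  3  4  5  6  7  8  9 10 11 12 13 14 15 16 17 18 19 20 21 22
G :  0  1  2  0  1  2  0  1  2  0  1  2  0  1  2  0  1  2  0  1  2  0  1
P-positions are exactly the n with G(n) = 0.

0, 3, 6, 9, 12, 15, 18, 21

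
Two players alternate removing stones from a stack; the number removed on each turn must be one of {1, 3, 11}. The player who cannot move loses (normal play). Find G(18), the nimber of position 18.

0

n :  0  1  2  3  4  5  6  7  8  9 10 11 12 13 14 15 16 17 18
G :  0  1  0  1  0  1  0  1  0  1  0  1  0  1  0  1  0  1  0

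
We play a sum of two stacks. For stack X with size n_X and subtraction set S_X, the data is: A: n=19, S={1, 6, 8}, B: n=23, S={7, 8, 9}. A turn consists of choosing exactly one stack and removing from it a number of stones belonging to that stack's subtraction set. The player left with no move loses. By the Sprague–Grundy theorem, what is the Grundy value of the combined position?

0

Stack A, S = {1, 6, 8}:
G(0) = 0
G(1) = mex{0} = 1
G(2) = mex{1} = 0
G(3) = mex{0} = 1
G(4) = mex{1} = 0
G(5) = mex{0} = 1
G(6) = mex{1,0} = 2
G(7) = mex{2,1} = 0
G(8) = mex{0,0,0} = 1
G(9) = mex{1,1,1} = 0
G(10) = mex{0,0,0} = 1
G(11) = mex{1,1,1} = 0
G(12) = mex{0,2,0} = 1
G(13) = mex{1,0,1} = 2
G(14) = mex{2,1,2} = 0
G(15) = mex{0,0,0} = 1
G(16) = mex{1,1,1} = 0
G(17) = mex{0,0,0} = 1
G(18) = mex{1,1,1} = 0
G(19) = mex{0,2,0} = 1
G_A(19) = 1.
Stack B, S = {7, 8, 9}:
G(0) = 0
G(1) = mex{} = 0
G(2) = mex{} = 0
G(3) = mex{} = 0
G(4) = mex{} = 0
G(5) = mex{} = 0
G(6) = mex{} = 0
G(7) = mex{0} = 1
G(8) = mex{0,0} = 1
G(9) = mex{0,0,0} = 1
G(10) = mex{0,0,0} = 1
G(11) = mex{0,0,0} = 1
G(12) = mex{0,0,0} = 1
G(13) = mex{0,0,0} = 1
G(14) = mex{1,0,0} = 2
G(15) = mex{1,1,0} = 2
G(16) = mex{1,1,1} = 0
G(17) = mex{1,1,1} = 0
G(18) = mex{1,1,1} = 0
G(19) = mex{1,1,1} = 0
G(20) = mex{1,1,1} = 0
G(21) = mex{2,1,1} = 0
G(22) = mex{2,2,1} = 0
G(23) = mex{0,2,2} = 1
G_B(23) = 1.
Combined Grundy value = 1 ⊕ 1 = 0.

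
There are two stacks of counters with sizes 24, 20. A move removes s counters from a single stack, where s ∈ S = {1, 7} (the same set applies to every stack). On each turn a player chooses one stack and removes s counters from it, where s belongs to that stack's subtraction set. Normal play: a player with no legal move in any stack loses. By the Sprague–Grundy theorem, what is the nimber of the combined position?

0

All stacks use S = {1, 7}:
n :  0  1  2  3  4  5  6  7  8  9 10 11 12 13 14 15 16 17 18 19 20 21 22 23 24
G :  0  1  0  1  0  1  0  1  0  1  0  1  0  1  0  1  0  1  0  1  0  1  0  1  0
Stack A: G(24) = 0.
Stack B: G(20) = 0.
Combined Grundy value = 0 ⊕ 0 = 0.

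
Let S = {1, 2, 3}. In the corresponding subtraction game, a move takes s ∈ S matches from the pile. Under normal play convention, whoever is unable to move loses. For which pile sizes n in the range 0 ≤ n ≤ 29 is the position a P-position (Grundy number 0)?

0, 4, 8, 12, 16, 20, 24, 28

G(0) = 0
G(1) = mex{0} = 1
G(2) = mex{1,0} = 2
G(3) = mex{2,1,0} = 3
G(4) = mex{3,2,1} = 0
G(5) = mex{0,3,2} = 1
G(6) = mex{1,0,3} = 2
G(7) = mex{2,1,0} = 3
G(8) = mex{3,2,1} = 0
G(9) = mex{0,3,2} = 1
G(10) = mex{1,0,3} = 2
G(11) = mex{2,1,0} = 3
G(12) = mex{3,2,1} = 0
G(13) = mex{0,3,2} = 1
G(14) = mex{1,0,3} = 2
G(15) = mex{2,1,0} = 3
G(16) = mex{3,2,1} = 0
G(17) = mex{0,3,2} = 1
G(18) = mex{1,0,3} = 2
G(19) = mex{2,1,0} = 3
G(20) = mex{3,2,1} = 0
G(21) = mex{0,3,2} = 1
G(22) = mex{1,0,3} = 2
G(23) = mex{2,1,0} = 3
G(24) = mex{3,2,1} = 0
G(25) = mex{0,3,2} = 1
G(26) = mex{1,0,3} = 2
G(27) = mex{2,1,0} = 3
G(28) = mex{3,2,1} = 0
G(29) = mex{0,3,2} = 1
P-positions are exactly the n with G(n) = 0.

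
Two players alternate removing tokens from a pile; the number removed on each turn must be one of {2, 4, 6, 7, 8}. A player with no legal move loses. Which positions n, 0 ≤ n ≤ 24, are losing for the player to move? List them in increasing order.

n :  0  1  2  3  4  5  6  7  8  9 10 11 12 13 14 15 16 17 18 19 20 21 22 23 24
G :  0  0  1  1  2  2  3  3  4  4  0  0  1  1  2  2  3  3  4  4  0  0  1  1  2
P-positions are exactly the n with G(n) = 0.

0, 1, 10, 11, 20, 21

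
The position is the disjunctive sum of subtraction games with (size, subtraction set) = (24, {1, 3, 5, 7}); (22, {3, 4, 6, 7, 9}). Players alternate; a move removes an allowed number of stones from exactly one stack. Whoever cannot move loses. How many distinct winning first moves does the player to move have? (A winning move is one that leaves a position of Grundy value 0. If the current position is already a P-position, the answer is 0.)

1

Stack A, S = {1, 3, 5, 7}:
G(0) = 0
G(1) = mex{0} = 1
G(2) = mex{1} = 0
G(3) = mex{0,0} = 1
G(4) = mex{1,1} = 0
G(5) = mex{0,0,0} = 1
G(6) = mex{1,1,1} = 0
G(7) = mex{0,0,0,0} = 1
G(8) = mex{1,1,1,1} = 0
G(9) = mex{0,0,0,0} = 1
G(10) = mex{1,1,1,1} = 0
G(11) = mex{0,0,0,0} = 1
G(12) = mex{1,1,1,1} = 0
G(13) = mex{0,0,0,0} = 1
G(14) = mex{1,1,1,1} = 0
G(15) = mex{0,0,0,0} = 1
G(16) = mex{1,1,1,1} = 0
G(17) = mex{0,0,0,0} = 1
G(18) = mex{1,1,1,1} = 0
G(19) = mex{0,0,0,0} = 1
G(20) = mex{1,1,1,1} = 0
G(21) = mex{0,0,0,0} = 1
G(22) = mex{1,1,1,1} = 0
G(23) = mex{0,0,0,0} = 1
G(24) = mex{1,1,1,1} = 0
G_A(24) = 0.
Stack B, S = {3, 4, 6, 7, 9}:
n :  0  1  2  3  4  5  6  7  8  9 10 11 12 13 14 15 16 17 18 19 20 21 22
G :  0  0  0  1  1  1  2  2  2  3  3  3  0  0  0  1  1  1  2  2  2  3  3
G_B(22) = 3.
Combined Grundy value = 0 ⊕ 3 = 3.
A winning move leaves total XOR = 0, i.e. changes one component's Grundy value g to g ⊕ X where X is the current total.
Stack A: need g' = 0⊕3 = 3. Options: 24−1→G=1, 24−3→G=1, 24−5→G=1, 24−7→G=1. Hits: 0.
Stack B: need g' = 3⊕3 = 0. Options: 22−3→G=2, 22−4→G=2, 22−6→G=1, 22−7→G=1, 22−9→G=0. Hits: 1.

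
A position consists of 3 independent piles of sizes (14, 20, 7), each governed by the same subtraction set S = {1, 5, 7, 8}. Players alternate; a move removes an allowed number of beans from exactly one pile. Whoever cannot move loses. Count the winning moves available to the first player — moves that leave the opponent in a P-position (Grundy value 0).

2

All piles use S = {1, 5, 7, 8}:
n :  0  1  2  3  4  5  6  7  8  9 10 11 12 13 14 15 16 17 18 19 20
G :  0  1  0  1  0  1  0  1  2  3  2  3  2  3  2  0  1  0  1  0  1
Pile A: G(14) = 2.
Pile B: G(20) = 1.
Pile C: G(7) = 1.
Combined Grundy value = 2 ⊕ 1 ⊕ 1 = 2.
A winning move leaves total XOR = 0, i.e. changes one component's Grundy value g to g ⊕ X where X is the current total.
Pile A: need g' = 2⊕2 = 0. Options: 14−1→G=3, 14−5→G=3, 14−7→G=1, 14−8→G=0. Hits: 1.
Pile B: need g' = 1⊕2 = 3. Options: 20−1→G=0, 20−5→G=0, 20−7→G=3, 20−8→G=2. Hits: 1.
Pile C: need g' = 1⊕2 = 3. Options: 7−1→G=0, 7−5→G=0, 7−7→G=0. Hits: 0.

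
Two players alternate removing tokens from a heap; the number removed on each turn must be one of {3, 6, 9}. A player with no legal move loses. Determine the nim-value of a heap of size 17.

1

n :  0  1  2  3  4  5  6  7  8  9 10 11 12 13 14 15 16 17
G :  0  0  0  1  1  1  2  2  2  3  3  3  0  0  0  1  1  1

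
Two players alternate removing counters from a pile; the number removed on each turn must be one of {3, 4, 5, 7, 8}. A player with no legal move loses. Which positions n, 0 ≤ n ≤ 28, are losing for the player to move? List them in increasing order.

n :  0  1  2  3  4  5  6  7  8  9 10 11 12 13 14 15 16 17 18 19 20 21 22 23 24 25 26 27 28
G :  0  0  0  1  1  1  2  2  2  3  3  0  0  0  1  1  1  2  2  2  3  3  0  0  0  1  1  1  2
P-positions are exactly the n with G(n) = 0.

0, 1, 2, 11, 12, 13, 22, 23, 24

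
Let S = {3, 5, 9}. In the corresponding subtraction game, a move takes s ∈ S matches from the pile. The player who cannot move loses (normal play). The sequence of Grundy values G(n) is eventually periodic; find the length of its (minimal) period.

2

n :  0  1  2  3  4  5  6  7  8  9 10 11 12 13 14 15 16 17 18 19 20 21 22 23 24 25 26
G :  0  0  0  1  1  1  2  2  0  3  3  1  0  2  0  1  0  1  0  1  0  1  0  1  0  1  0
From n = 14 onward G(n+2) = G(n); since this holds over max(S) = 9 consecutive positions the period is 2 (pre-period 14).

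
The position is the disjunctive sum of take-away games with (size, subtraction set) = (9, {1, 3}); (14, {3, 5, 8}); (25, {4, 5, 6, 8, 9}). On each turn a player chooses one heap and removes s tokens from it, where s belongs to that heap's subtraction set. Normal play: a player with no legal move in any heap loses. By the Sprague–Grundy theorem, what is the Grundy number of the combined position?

Heap A, S = {1, 3}:
n : 0 1 2 3 4 5 6 7 8 9
G : 0 1 0 1 0 1 0 1 0 1
G_A(9) = 1.
Heap B, S = {3, 5, 8}:
G(0) = 0
G(1) = mex{} = 0
G(2) = mex{} = 0
G(3) = mex{0} = 1
G(4) = mex{0} = 1
G(5) = mex{0,0} = 1
G(6) = mex{1,0} = 2
G(7) = mex{1,0} = 2
G(8) = mex{1,1,0} = 2
G(9) = mex{2,1,0} = 3
G(10) = mex{2,1,0} = 3
G(11) = mex{2,2,1} = 0
G(12) = mex{3,2,1} = 0
G(13) = mex{3,2,1} = 0
G(14) = mex{0,3,2} = 1
G_B(14) = 1.
Heap C, S = {4, 5, 6, 8, 9}:
G(0) = 0
G(1) = mex{} = 0
G(2) = mex{} = 0
G(3) = mex{} = 0
G(4) = mex{0} = 1
G(5) = mex{0,0} = 1
G(6) = mex{0,0,0} = 1
G(7) = mex{0,0,0} = 1
G(8) = mex{1,0,0,0} = 2
G(9) = mex{1,1,0,0,0} = 2
G(10) = mex{1,1,1,0,0} = 2
G(11) = mex{1,1,1,0,0} = 2
G(12) = mex{2,1,1,1,0} = 3
G(13) = mex{2,2,1,1,1} = 0
G(14) = mex{2,2,2,1,1} = 0
G(15) = mex{2,2,2,1,1} = 0
G(16) = mex{3,2,2,2,1} = 0
G(17) = mex{0,3,2,2,2} = 1
G(18) = mex{0,0,3,2,2} = 1
G(19) = mex{0,0,0,2,2} = 1
G(20) = mex{0,0,0,3,2} = 1
G(21) = mex{1,0,0,0,3} = 2
G(22) = mex{1,1,0,0,0} = 2
G(23) = mex{1,1,1,0,0} = 2
G(24) = mex{1,1,1,0,0} = 2
G(25) = mex{2,1,1,1,0} = 3
G_C(25) = 3.
Combined Grundy value = 1 ⊕ 1 ⊕ 3 = 3.

3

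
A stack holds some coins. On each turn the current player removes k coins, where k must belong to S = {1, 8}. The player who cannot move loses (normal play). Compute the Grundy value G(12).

n :  0  1  2  3  4  5  6  7  8  9 10 11 12
G :  0  1  0  1  0  1  0  1  2  0  1  0  1

1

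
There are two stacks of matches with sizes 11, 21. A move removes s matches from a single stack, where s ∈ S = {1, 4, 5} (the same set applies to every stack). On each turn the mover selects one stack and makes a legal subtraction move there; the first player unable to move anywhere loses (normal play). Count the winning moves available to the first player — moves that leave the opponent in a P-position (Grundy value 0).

2

All stacks use S = {1, 4, 5}:
n :  0  1  2  3  4  5  6  7  8  9 10 11 12 13 14 15 16 17 18 19 20 21
G :  0  1  0  1  2  3  2  3  0  1  0  1  2  3  2  3  0  1  0  1  2  3
Stack A: G(11) = 1.
Stack B: G(21) = 3.
Combined Grundy value = 1 ⊕ 3 = 2.
A winning move leaves total XOR = 0, i.e. changes one component's Grundy value g to g ⊕ X where X is the current total.
Stack A: need g' = 1⊕2 = 3. Options: 11−1→G=0, 11−4→G=3, 11−5→G=2. Hits: 1.
Stack B: need g' = 3⊕2 = 1. Options: 21−1→G=2, 21−4→G=1, 21−5→G=0. Hits: 1.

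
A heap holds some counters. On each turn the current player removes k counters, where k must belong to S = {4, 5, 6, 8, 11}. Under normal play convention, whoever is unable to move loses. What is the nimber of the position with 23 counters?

n :  0  1  2  3  4  5  6  7  8  9 10 11 12 13 14 15 16 17 18 19 20 21 22 23
G :  0  0  0  0  1  1  1  1  2  2  2  2  3  3  3  0  0  0  0  1  1  1  1  2

2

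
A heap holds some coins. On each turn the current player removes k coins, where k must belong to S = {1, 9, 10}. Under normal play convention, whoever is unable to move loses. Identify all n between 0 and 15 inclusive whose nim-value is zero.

G(0) = 0
G(1) = mex{0} = 1
G(2) = mex{1} = 0
G(3) = mex{0} = 1
G(4) = mex{1} = 0
G(5) = mex{0} = 1
G(6) = mex{1} = 0
G(7) = mex{0} = 1
G(8) = mex{1} = 0
G(9) = mex{0,0} = 1
G(10) = mex{1,1,0} = 2
G(11) = mex{2,0,1} = 3
G(12) = mex{3,1,0} = 2
G(13) = mex{2,0,1} = 3
G(14) = mex{3,1,0} = 2
G(15) = mex{2,0,1} = 3
P-positions are exactly the n with G(n) = 0.

0, 2, 4, 6, 8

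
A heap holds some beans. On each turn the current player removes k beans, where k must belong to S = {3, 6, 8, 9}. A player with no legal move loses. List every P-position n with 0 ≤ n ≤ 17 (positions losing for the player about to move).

0, 1, 2, 12, 13, 14

n :  0  1  2  3  4  5  6  7  8  9 10 11 12 13 14 15 16 17
G :  0  0  0  1  1  1  2  2  2  3  3  3  0  0  0  1  1  1
P-positions are exactly the n with G(n) = 0.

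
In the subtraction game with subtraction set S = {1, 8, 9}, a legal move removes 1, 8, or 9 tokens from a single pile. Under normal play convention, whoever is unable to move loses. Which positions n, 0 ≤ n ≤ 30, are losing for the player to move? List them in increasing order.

0, 2, 4, 6, 16, 18, 20, 22

n :  0  1  2  3  4  5  6  7  8  9 10 11 12 13 14 15 16 17 18 19 20 21 22 23 24 25 26 27 28 29 30
G :  0  1  0  1  0  1  0  1  2  3  2  3  2  3  2  3  0  1  0  1  0  1  0  1  2  3  2  3  2  3  2
P-positions are exactly the n with G(n) = 0.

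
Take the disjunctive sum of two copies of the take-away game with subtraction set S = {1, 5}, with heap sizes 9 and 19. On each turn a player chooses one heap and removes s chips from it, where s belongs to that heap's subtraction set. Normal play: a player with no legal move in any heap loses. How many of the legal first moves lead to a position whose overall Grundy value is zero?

All heaps use S = {1, 5}:
G(0) = 0
G(1) = mex{0} = 1
G(2) = mex{1} = 0
G(3) = mex{0} = 1
G(4) = mex{1} = 0
G(5) = mex{0,0} = 1
G(6) = mex{1,1} = 0
G(7) = mex{0,0} = 1
G(8) = mex{1,1} = 0
G(9) = mex{0,0} = 1
G(10) = mex{1,1} = 0
G(11) = mex{0,0} = 1
G(12) = mex{1,1} = 0
G(13) = mex{0,0} = 1
G(14) = mex{1,1} = 0
G(15) = mex{0,0} = 1
G(16) = mex{1,1} = 0
G(17) = mex{0,0} = 1
G(18) = mex{1,1} = 0
G(19) = mex{0,0} = 1
Heap A: G(9) = 1.
Heap B: G(19) = 1.
Combined Grundy value = 1 ⊕ 1 = 0.
A winning move leaves total XOR = 0, i.e. changes one component's Grundy value g to g ⊕ X where X is the current total.
Heap A: target g' = 1⊕0 = 1, but every legal move changes the Grundy value (mex property), so 0 moves.
Heap B: target g' = 1⊕0 = 1, but every legal move changes the Grundy value (mex property), so 0 moves.

0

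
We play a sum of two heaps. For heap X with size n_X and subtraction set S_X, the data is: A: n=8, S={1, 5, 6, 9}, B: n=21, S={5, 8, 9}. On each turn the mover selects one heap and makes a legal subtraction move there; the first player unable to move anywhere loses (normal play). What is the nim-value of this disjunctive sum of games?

Heap A, S = {1, 5, 6, 9}:
n : 0 1 2 3 4 5 6 7 8
G : 0 1 0 1 0 1 2 3 2
G_A(8) = 2.
Heap B, S = {5, 8, 9}:
G(0) = 0
G(1) = mex{} = 0
G(2) = mex{} = 0
G(3) = mex{} = 0
G(4) = mex{} = 0
G(5) = mex{0} = 1
G(6) = mex{0} = 1
G(7) = mex{0} = 1
G(8) = mex{0,0} = 1
G(9) = mex{0,0,0} = 1
G(10) = mex{1,0,0} = 2
G(11) = mex{1,0,0} = 2
G(12) = mex{1,0,0} = 2
G(13) = mex{1,1,0} = 2
G(14) = mex{1,1,1} = 0
G(15) = mex{2,1,1} = 0
G(16) = mex{2,1,1} = 0
G(17) = mex{2,1,1} = 0
G(18) = mex{2,2,1} = 0
G(19) = mex{0,2,2} = 1
G(20) = mex{0,2,2} = 1
G(21) = mex{0,2,2} = 1
G_B(21) = 1.
Combined Grundy value = 2 ⊕ 1 = 3.

3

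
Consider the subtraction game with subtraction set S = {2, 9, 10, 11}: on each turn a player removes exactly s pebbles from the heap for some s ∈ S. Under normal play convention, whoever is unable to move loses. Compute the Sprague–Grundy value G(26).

n :  0  1  2  3  4  5  6  7  8  9 10 11 12 13 14 15 16 17 18 19 20 21 22 23 24 25 26
G :  0  0  1  1  0  0  1  1  0  2  1  3  2  2  3  3  2  2  3  3  0  0  1  1  0  0  1

1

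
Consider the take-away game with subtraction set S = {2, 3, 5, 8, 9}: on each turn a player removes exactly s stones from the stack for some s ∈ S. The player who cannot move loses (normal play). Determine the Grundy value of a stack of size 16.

G(0) = 0
G(1) = mex{} = 0
G(2) = mex{0} = 1
G(3) = mex{0,0} = 1
G(4) = mex{1,0} = 2
G(5) = mex{1,1,0} = 2
G(6) = mex{2,1,0} = 3
G(7) = mex{2,2,1} = 0
G(8) = mex{3,2,1,0} = 4
G(9) = mex{0,3,2,0,0} = 1
G(10) = mex{4,0,2,1,0} = 3
G(11) = mex{1,4,3,1,1} = 0
G(12) = mex{3,1,0,2,1} = 4
G(13) = mex{0,3,4,2,2} = 1
G(14) = mex{4,0,1,3,2} = 5
G(15) = mex{1,4,3,0,3} = 2
G(16) = mex{5,1,0,4,0} = 2

2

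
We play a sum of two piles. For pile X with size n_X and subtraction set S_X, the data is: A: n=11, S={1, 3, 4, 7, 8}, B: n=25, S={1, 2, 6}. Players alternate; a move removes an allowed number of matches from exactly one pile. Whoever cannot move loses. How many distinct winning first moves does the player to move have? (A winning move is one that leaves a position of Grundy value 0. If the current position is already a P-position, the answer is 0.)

Pile A, S = {1, 3, 4, 7, 8}:
n :  0  1  2  3  4  5  6  7  8  9 10 11
G :  0  1  0  1  2  3  2  3  4  5  4  0
G_A(11) = 0.
Pile B, S = {1, 2, 6}:
n :  0  1  2  3  4  5  6  7  8  9 10 11 12 13 14 15 16 17 18 19 20 21 22 23 24 25
G :  0  1  2  0  1  2  3  0  1  2  0  1  2  3  0  1  2  0  1  2  3  0  1  2  0  1
G_B(25) = 1.
Combined Grundy value = 0 ⊕ 1 = 1.
A winning move leaves total XOR = 0, i.e. changes one component's Grundy value g to g ⊕ X where X is the current total.
Pile A: need g' = 0⊕1 = 1. Options: 11−1→G=4, 11−3→G=4, 11−4→G=3, 11−7→G=2, 11−8→G=1. Hits: 1.
Pile B: need g' = 1⊕1 = 0. Options: 25−1→G=0, 25−2→G=2, 25−6→G=2. Hits: 1.

2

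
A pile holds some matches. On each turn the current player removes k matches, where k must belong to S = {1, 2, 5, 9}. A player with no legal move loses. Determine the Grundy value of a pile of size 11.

n :  0  1  2  3  4  5  6  7  8  9 10 11
G :  0  1  2  0  1  2  0  1  2  3  0  1

1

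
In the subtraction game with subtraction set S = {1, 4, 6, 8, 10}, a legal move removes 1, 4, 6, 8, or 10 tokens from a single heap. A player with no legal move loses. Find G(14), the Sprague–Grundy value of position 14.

n :  0  1  2  3  4  5  6  7  8  9 10 11 12 13 14
G :  0  1  0  1  2  0  1  0  1  2  3  2  3  4  0

0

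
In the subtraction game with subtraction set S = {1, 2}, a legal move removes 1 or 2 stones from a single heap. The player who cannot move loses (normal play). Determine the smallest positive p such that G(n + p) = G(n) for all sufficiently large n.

3

n :  0  1  2  3  4  5  6  7  8  9 10 11 12 13 14
G :  0  1  2  0  1  2  0  1  2  0  1  2  0  1  2
G(n+3) = G(n) holds for n = 0,…,1 (a full window of length max(S) = 2), so the sequence is purely periodic with period 3.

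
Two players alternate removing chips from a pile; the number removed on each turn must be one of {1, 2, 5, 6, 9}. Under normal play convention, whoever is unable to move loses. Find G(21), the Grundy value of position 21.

0

n :  0  1  2  3  4  5  6  7  8  9 10 11 12 13 14 15 16 17 18 19 20 21
G :  0  1  2  0  1  2  3  0  1  2  0  1  2  3  0  1  2  0  1  2  3  0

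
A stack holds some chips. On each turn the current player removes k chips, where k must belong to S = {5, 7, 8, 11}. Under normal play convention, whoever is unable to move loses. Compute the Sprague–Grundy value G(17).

n :  0  1  2  3  4  5  6  7  8  9 10 11 12 13 14 15 16 17
G :  0  0  0  0  0  1  1  1  1  1  2  2  2  2  2  3  0  0

0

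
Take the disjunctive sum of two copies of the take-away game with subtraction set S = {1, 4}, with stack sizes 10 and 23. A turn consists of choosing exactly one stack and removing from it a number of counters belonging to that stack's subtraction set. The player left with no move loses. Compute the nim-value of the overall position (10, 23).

All stacks use S = {1, 4}:
n :  0  1  2  3  4  5  6  7  8  9 10 11 12 13 14 15 16 17 18 19 20 21 22 23
G :  0  1  0  1  2  0  1  0  1  2  0  1  0  1  2  0  1  0  1  2  0  1  0  1
Stack A: G(10) = 0.
Stack B: G(23) = 1.
Combined Grundy value = 0 ⊕ 1 = 1.

1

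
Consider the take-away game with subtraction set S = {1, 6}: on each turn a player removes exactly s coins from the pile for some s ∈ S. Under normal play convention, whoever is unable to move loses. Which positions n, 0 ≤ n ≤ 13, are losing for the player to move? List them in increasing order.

G(0) = 0
G(1) = mex{0} = 1
G(2) = mex{1} = 0
G(3) = mex{0} = 1
G(4) = mex{1} = 0
G(5) = mex{0} = 1
G(6) = mex{1,0} = 2
G(7) = mex{2,1} = 0
G(8) = mex{0,0} = 1
G(9) = mex{1,1} = 0
G(10) = mex{0,0} = 1
G(11) = mex{1,1} = 0
G(12) = mex{0,2} = 1
G(13) = mex{1,0} = 2
P-positions are exactly the n with G(n) = 0.

0, 2, 4, 7, 9, 11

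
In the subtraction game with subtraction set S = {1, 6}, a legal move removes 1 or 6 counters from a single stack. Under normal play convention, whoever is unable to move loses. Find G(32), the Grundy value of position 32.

0

n :  0  1  2  3  4  5  6  7  8  9 10 11 12 13 14 15 16 17 18 19 20 21 22 23 24 25 26 27 28 29 30 31 32
G :  0  1  0  1  0  1  2  0  1  0  1  0  1  2  0  1  0  1  0  1  2  0  1  0  1  0  1  2  0  1  0  1  0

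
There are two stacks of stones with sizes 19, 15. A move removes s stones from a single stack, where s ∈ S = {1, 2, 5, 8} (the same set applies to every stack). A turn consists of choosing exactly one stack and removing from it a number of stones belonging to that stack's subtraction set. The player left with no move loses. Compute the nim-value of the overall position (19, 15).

1

All stacks use S = {1, 2, 5, 8}:
n :  0  1  2  3  4  5  6  7  8  9 10 11 12 13 14 15 16 17 18 19
G :  0  1  2  0  1  2  0  1  2  0  1  2  0  1  2  0  1  2  0  1
Stack A: G(19) = 1.
Stack B: G(15) = 0.
Combined Grundy value = 1 ⊕ 0 = 1.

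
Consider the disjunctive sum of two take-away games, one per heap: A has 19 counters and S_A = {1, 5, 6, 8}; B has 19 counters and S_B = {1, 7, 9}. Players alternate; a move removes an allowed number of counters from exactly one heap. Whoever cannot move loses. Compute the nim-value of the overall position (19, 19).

3

Heap A, S = {1, 5, 6, 8}:
G(0) = 0
G(1) = mex{0} = 1
G(2) = mex{1} = 0
G(3) = mex{0} = 1
G(4) = mex{1} = 0
G(5) = mex{0,0} = 1
G(6) = mex{1,1,0} = 2
G(7) = mex{2,0,1} = 3
G(8) = mex{3,1,0,0} = 2
G(9) = mex{2,0,1,1} = 3
G(10) = mex{3,1,0,0} = 2
G(11) = mex{2,2,1,1} = 0
G(12) = mex{0,3,2,0} = 1
G(13) = mex{1,2,3,1} = 0
G(14) = mex{0,3,2,2} = 1
G(15) = mex{1,2,3,3} = 0
G(16) = mex{0,0,2,2} = 1
G(17) = mex{1,1,0,3} = 2
G(18) = mex{2,0,1,2} = 3
G(19) = mex{3,1,0,0} = 2
G_A(19) = 2.
Heap B, S = {1, 7, 9}:
n :  0  1  2  3  4  5  6  7  8  9 10 11 12 13 14 15 16 17 18 19
G :  0  1  0  1  0  1  0  1  0  1  0  1  0  1  0  1  0  1  0  1
G_B(19) = 1.
Combined Grundy value = 2 ⊕ 1 = 3.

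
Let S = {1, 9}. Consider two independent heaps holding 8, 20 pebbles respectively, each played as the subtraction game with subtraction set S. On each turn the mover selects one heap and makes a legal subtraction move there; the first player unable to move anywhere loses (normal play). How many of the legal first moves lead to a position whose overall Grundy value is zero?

0

All heaps use S = {1, 9}:
G(0) = 0
G(1) = mex{0} = 1
G(2) = mex{1} = 0
G(3) = mex{0} = 1
G(4) = mex{1} = 0
G(5) = mex{0} = 1
G(6) = mex{1} = 0
G(7) = mex{0} = 1
G(8) = mex{1} = 0
G(9) = mex{0,0} = 1
G(10) = mex{1,1} = 0
G(11) = mex{0,0} = 1
G(12) = mex{1,1} = 0
G(13) = mex{0,0} = 1
G(14) = mex{1,1} = 0
G(15) = mex{0,0} = 1
G(16) = mex{1,1} = 0
G(17) = mex{0,0} = 1
G(18) = mex{1,1} = 0
G(19) = mex{0,0} = 1
G(20) = mex{1,1} = 0
Heap A: G(8) = 0.
Heap B: G(20) = 0.
Combined Grundy value = 0 ⊕ 0 = 0.
A winning move leaves total XOR = 0, i.e. changes one component's Grundy value g to g ⊕ X where X is the current total.
Heap A: target g' = 0⊕0 = 0, but every legal move changes the Grundy value (mex property), so 0 moves.
Heap B: target g' = 0⊕0 = 0, but every legal move changes the Grundy value (mex property), so 0 moves.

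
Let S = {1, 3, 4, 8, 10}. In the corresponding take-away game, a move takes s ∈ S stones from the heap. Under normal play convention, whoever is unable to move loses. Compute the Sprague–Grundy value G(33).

n :  0  1  2  3  4  5  6  7  8  9 10 11 12 13 14 15 16 17 18 19 20 21 22 23 24 25 26 27 28 29 30 31 32 33
G :  0  1  0  1  2  3  2  0  1  0  1  2  3  2  0  1  0  1  2  3  2  0  1  0  1  2  3  2  0  1  0  1  2  3

3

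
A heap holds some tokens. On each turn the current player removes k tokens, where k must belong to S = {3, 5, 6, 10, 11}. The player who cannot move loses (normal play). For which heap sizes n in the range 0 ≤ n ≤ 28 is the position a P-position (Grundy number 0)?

G(0) = 0
G(1) = mex{} = 0
G(2) = mex{} = 0
G(3) = mex{0} = 1
G(4) = mex{0} = 1
G(5) = mex{0,0} = 1
G(6) = mex{1,0,0} = 2
G(7) = mex{1,0,0} = 2
G(8) = mex{1,1,0} = 2
G(9) = mex{2,1,1} = 0
G(10) = mex{2,1,1,0} = 3
G(11) = mex{2,2,1,0,0} = 3
G(12) = mex{0,2,2,0,0} = 1
G(13) = mex{3,2,2,1,0} = 4
G(14) = mex{3,0,2,1,1} = 4
G(15) = mex{1,3,0,1,1} = 2
G(16) = mex{4,3,3,2,1} = 0
G(17) = mex{4,1,3,2,2} = 0
G(18) = mex{2,4,1,2,2} = 0
G(19) = mex{0,4,4,0,2} = 1
G(20) = mex{0,2,4,3,0} = 1
G(21) = mex{0,0,2,3,3} = 1
G(22) = mex{1,0,0,1,3} = 2
G(23) = mex{1,0,0,4,1} = 2
G(24) = mex{1,1,0,4,4} = 2
G(25) = mex{2,1,1,2,4} = 0
G(26) = mex{2,1,1,0,2} = 3
G(27) = mex{2,2,1,0,0} = 3
G(28) = mex{0,2,2,0,0} = 1
P-positions are exactly the n with G(n) = 0.

0, 1, 2, 9, 16, 17, 18, 25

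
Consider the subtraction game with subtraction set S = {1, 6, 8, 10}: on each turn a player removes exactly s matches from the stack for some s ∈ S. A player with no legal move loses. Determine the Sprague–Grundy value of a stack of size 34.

G(0) = 0
G(1) = mex{0} = 1
G(2) = mex{1} = 0
G(3) = mex{0} = 1
G(4) = mex{1} = 0
G(5) = mex{0} = 1
G(6) = mex{1,0} = 2
G(7) = mex{2,1} = 0
G(8) = mex{0,0,0} = 1
G(9) = mex{1,1,1} = 0
G(10) = mex{0,0,0,0} = 1
G(11) = mex{1,1,1,1} = 0
G(12) = mex{0,2,0,0} = 1
G(13) = mex{1,0,1,1} = 2
G(14) = mex{2,1,2,0} = 3
G(15) = mex{3,0,0,1} = 2
G(16) = mex{2,1,1,2} = 0
G(17) = mex{0,0,0,0} = 1
G(18) = mex{1,1,1,1} = 0
G(19) = mex{0,2,0,0} = 1
G(20) = mex{1,3,1,1} = 0
G(21) = mex{0,2,2,0} = 1
G(22) = mex{1,0,3,1} = 2
G(23) = mex{2,1,2,2} = 0
G(24) = mex{0,0,0,3} = 1
G(25) = mex{1,1,1,2} = 0
G(26) = mex{0,0,0,0} = 1
G(27) = mex{1,1,1,1} = 0
G(28) = mex{0,2,0,0} = 1
G(29) = mex{1,0,1,1} = 2
G(30) = mex{2,1,2,0} = 3
G(31) = mex{3,0,0,1} = 2
G(32) = mex{2,1,1,2} = 0
G(33) = mex{0,0,0,0} = 1
G(34) = mex{1,1,1,1} = 0

0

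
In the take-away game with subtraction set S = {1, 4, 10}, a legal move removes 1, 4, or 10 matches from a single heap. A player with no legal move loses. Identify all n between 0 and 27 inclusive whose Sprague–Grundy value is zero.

0, 2, 5, 7, 13, 16, 18, 21, 24, 27

G(0) = 0
G(1) = mex{0} = 1
G(2) = mex{1} = 0
G(3) = mex{0} = 1
G(4) = mex{1,0} = 2
G(5) = mex{2,1} = 0
G(6) = mex{0,0} = 1
G(7) = mex{1,1} = 0
G(8) = mex{0,2} = 1
G(9) = mex{1,0} = 2
G(10) = mex{2,1,0} = 3
G(11) = mex{3,0,1} = 2
G(12) = mex{2,1,0} = 3
G(13) = mex{3,2,1} = 0
G(14) = mex{0,3,2} = 1
G(15) = mex{1,2,0} = 3
G(16) = mex{3,3,1} = 0
G(17) = mex{0,0,0} = 1
G(18) = mex{1,1,1} = 0
G(19) = mex{0,3,2} = 1
G(20) = mex{1,0,3} = 2
G(21) = mex{2,1,2} = 0
G(22) = mex{0,0,3} = 1
G(23) = mex{1,1,0} = 2
G(24) = mex{2,2,1} = 0
G(25) = mex{0,0,3} = 1
G(26) = mex{1,1,0} = 2
G(27) = mex{2,2,1} = 0
P-positions are exactly the n with G(n) = 0.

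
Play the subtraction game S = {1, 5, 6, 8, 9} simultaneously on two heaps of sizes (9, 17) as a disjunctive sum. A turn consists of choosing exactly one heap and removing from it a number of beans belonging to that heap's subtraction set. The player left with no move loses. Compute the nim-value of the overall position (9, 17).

All heaps use S = {1, 5, 6, 8, 9}:
n :  0  1  2  3  4  5  6  7  8  9 10 11 12 13 14 15 16 17
G :  0  1  0  1  0  1  2  3  2  3  2  3  4  5  0  1  0  1
Heap A: G(9) = 3.
Heap B: G(17) = 1.
Combined Grundy value = 3 ⊕ 1 = 2.

2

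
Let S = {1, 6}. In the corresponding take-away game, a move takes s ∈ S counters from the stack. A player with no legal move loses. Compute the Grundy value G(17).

1

n :  0  1  2  3  4  5  6  7  8  9 10 11 12 13 14 15 16 17
G :  0  1  0  1  0  1  2  0  1  0  1  0  1  2  0  1  0  1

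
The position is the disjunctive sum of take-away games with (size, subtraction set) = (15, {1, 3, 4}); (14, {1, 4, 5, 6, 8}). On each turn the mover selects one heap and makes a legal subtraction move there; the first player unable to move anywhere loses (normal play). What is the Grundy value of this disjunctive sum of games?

Heap A, S = {1, 3, 4}:
G(0) = 0
G(1) = mex{0} = 1
G(2) = mex{1} = 0
G(3) = mex{0,0} = 1
G(4) = mex{1,1,0} = 2
G(5) = mex{2,0,1} = 3
G(6) = mex{3,1,0} = 2
G(7) = mex{2,2,1} = 0
G(8) = mex{0,3,2} = 1
G(9) = mex{1,2,3} = 0
G(10) = mex{0,0,2} = 1
G(11) = mex{1,1,0} = 2
G(12) = mex{2,0,1} = 3
G(13) = mex{3,1,0} = 2
G(14) = mex{2,2,1} = 0
G(15) = mex{0,3,2} = 1
G_A(15) = 1.
Heap B, S = {1, 4, 5, 6, 8}:
n :  0  1  2  3  4  5  6  7  8  9 10 11 12 13 14
G :  0  1  0  1  2  3  2  3  4  0  1  0  1  2  3
G_B(14) = 3.
Combined Grundy value = 1 ⊕ 3 = 2.

2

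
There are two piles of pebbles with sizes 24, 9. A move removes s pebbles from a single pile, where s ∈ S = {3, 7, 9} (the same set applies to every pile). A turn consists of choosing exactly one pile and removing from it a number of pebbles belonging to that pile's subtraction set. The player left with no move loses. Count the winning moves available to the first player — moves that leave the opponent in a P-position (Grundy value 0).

6

All piles use S = {3, 7, 9}:
n :  0  1  2  3  4  5  6  7  8  9 10 11 12 13 14 15 16 17 18 19 20 21 22 23 24
G :  0  0  0  1  1  1  0  2  2  1  3  3  0  2  0  1  0  1  0  1  0  1  0  1  0
Pile A: G(24) = 0.
Pile B: G(9) = 1.
Combined Grundy value = 0 ⊕ 1 = 1.
A winning move leaves total XOR = 0, i.e. changes one component's Grundy value g to g ⊕ X where X is the current total.
Pile A: need g' = 0⊕1 = 1. Options: 24−3→G=1, 24−7→G=1, 24−9→G=1. Hits: 3.
Pile B: need g' = 1⊕1 = 0. Options: 9−3→G=0, 9−7→G=0, 9−9→G=0. Hits: 3.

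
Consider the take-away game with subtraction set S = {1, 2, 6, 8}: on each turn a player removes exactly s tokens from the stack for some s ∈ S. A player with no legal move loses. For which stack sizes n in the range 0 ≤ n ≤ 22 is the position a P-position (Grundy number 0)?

0, 3, 7, 10, 14, 17, 21

G(0) = 0
G(1) = mex{0} = 1
G(2) = mex{1,0} = 2
G(3) = mex{2,1} = 0
G(4) = mex{0,2} = 1
G(5) = mex{1,0} = 2
G(6) = mex{2,1,0} = 3
G(7) = mex{3,2,1} = 0
G(8) = mex{0,3,2,0} = 1
G(9) = mex{1,0,0,1} = 2
G(10) = mex{2,1,1,2} = 0
G(11) = mex{0,2,2,0} = 1
G(12) = mex{1,0,3,1} = 2
G(13) = mex{2,1,0,2} = 3
G(14) = mex{3,2,1,3} = 0
G(15) = mex{0,3,2,0} = 1
G(16) = mex{1,0,0,1} = 2
G(17) = mex{2,1,1,2} = 0
G(18) = mex{0,2,2,0} = 1
G(19) = mex{1,0,3,1} = 2
G(20) = mex{2,1,0,2} = 3
G(21) = mex{3,2,1,3} = 0
G(22) = mex{0,3,2,0} = 1
P-positions are exactly the n with G(n) = 0.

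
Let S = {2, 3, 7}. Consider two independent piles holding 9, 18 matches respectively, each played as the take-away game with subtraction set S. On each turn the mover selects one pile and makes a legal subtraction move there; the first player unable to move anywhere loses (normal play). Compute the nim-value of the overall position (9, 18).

All piles use S = {2, 3, 7}:
n :  0  1  2  3  4  5  6  7  8  9 10 11 12 13 14 15 16 17 18
G :  0  0  1  1  2  0  0  1  1  2  0  0  1  1  2  0  0  1  1
Pile A: G(9) = 2.
Pile B: G(18) = 1.
Combined Grundy value = 2 ⊕ 1 = 3.

3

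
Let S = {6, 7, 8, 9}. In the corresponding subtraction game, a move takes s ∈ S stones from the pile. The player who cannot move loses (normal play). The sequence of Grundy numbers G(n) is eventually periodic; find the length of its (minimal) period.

15

G(0) = 0
G(1) = mex{} = 0
G(2) = mex{} = 0
G(3) = mex{} = 0
G(4) = mex{} = 0
G(5) = mex{} = 0
G(6) = mex{0} = 1
G(7) = mex{0,0} = 1
G(8) = mex{0,0,0} = 1
G(9) = mex{0,0,0,0} = 1
G(10) = mex{0,0,0,0} = 1
G(11) = mex{0,0,0,0} = 1
G(12) = mex{1,0,0,0} = 2
G(13) = mex{1,1,0,0} = 2
G(14) = mex{1,1,1,0} = 2
G(15) = mex{1,1,1,1} = 0
G(16) = mex{1,1,1,1} = 0
G(17) = mex{1,1,1,1} = 0
G(18) = mex{2,1,1,1} = 0
G(19) = mex{2,2,1,1} = 0
G(20) = mex{2,2,2,1} = 0
G(21) = mex{0,2,2,2} = 1
G(22) = mex{0,0,2,2} = 1
G(23) = mex{0,0,0,2} = 1
G(24) = mex{0,0,0,0} = 1
G(25) = mex{0,0,0,0} = 1
G(26) = mex{0,0,0,0} = 1
G(27) = mex{1,0,0,0} = 2
G(28) = mex{1,1,0,0} = 2
G(29) = mex{1,1,1,0} = 2
G(30) = mex{1,1,1,1} = 0
G(31) = mex{1,1,1,1} = 0
G(n+15) = G(n) holds for n = 0,…,8 (a full window of length max(S) = 9), so the sequence is purely periodic with period 15.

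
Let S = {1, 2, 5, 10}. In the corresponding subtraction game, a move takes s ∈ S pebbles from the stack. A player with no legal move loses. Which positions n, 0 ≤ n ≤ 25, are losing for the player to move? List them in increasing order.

G(0) = 0
G(1) = mex{0} = 1
G(2) = mex{1,0} = 2
G(3) = mex{2,1} = 0
G(4) = mex{0,2} = 1
G(5) = mex{1,0,0} = 2
G(6) = mex{2,1,1} = 0
G(7) = mex{0,2,2} = 1
G(8) = mex{1,0,0} = 2
G(9) = mex{2,1,1} = 0
G(10) = mex{0,2,2,0} = 1
G(11) = mex{1,0,0,1} = 2
G(12) = mex{2,1,1,2} = 0
G(13) = mex{0,2,2,0} = 1
G(14) = mex{1,0,0,1} = 2
G(15) = mex{2,1,1,2} = 0
G(16) = mex{0,2,2,0} = 1
G(17) = mex{1,0,0,1} = 2
G(18) = mex{2,1,1,2} = 0
G(19) = mex{0,2,2,0} = 1
G(20) = mex{1,0,0,1} = 2
G(21) = mex{2,1,1,2} = 0
G(22) = mex{0,2,2,0} = 1
G(23) = mex{1,0,0,1} = 2
G(24) = mex{2,1,1,2} = 0
G(25) = mex{0,2,2,0} = 1
P-positions are exactly the n with G(n) = 0.

0, 3, 6, 9, 12, 15, 18, 21, 24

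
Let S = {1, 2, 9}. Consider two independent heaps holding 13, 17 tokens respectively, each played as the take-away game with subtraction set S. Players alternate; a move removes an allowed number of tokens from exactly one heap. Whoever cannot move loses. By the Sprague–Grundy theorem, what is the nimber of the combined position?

1

All heaps use S = {1, 2, 9}:
G(0) = 0
G(1) = mex{0} = 1
G(2) = mex{1,0} = 2
G(3) = mex{2,1} = 0
G(4) = mex{0,2} = 1
G(5) = mex{1,0} = 2
G(6) = mex{2,1} = 0
G(7) = mex{0,2} = 1
G(8) = mex{1,0} = 2
G(9) = mex{2,1,0} = 3
G(10) = mex{3,2,1} = 0
G(11) = mex{0,3,2} = 1
G(12) = mex{1,0,0} = 2
G(13) = mex{2,1,1} = 0
G(14) = mex{0,2,2} = 1
G(15) = mex{1,0,0} = 2
G(16) = mex{2,1,1} = 0
G(17) = mex{0,2,2} = 1
Heap A: G(13) = 0.
Heap B: G(17) = 1.
Combined Grundy value = 0 ⊕ 1 = 1.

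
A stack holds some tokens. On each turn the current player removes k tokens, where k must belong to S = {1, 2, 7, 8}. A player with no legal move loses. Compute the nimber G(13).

n :  0  1  2  3  4  5  6  7  8  9 10 11 12 13
G :  0  1  2  0  1  2  0  1  2  0  1  2  0  1

1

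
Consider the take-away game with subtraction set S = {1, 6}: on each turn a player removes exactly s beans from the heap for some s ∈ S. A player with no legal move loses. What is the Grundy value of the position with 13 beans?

2

n :  0  1  2  3  4  5  6  7  8  9 10 11 12 13
G :  0  1  0  1  0  1  2  0  1  0  1  0  1  2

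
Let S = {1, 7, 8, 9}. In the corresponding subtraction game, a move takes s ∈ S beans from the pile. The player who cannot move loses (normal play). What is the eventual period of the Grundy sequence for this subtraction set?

G(0) = 0
G(1) = mex{0} = 1
G(2) = mex{1} = 0
G(3) = mex{0} = 1
G(4) = mex{1} = 0
G(5) = mex{0} = 1
G(6) = mex{1} = 0
G(7) = mex{0,0} = 1
G(8) = mex{1,1,0} = 2
G(9) = mex{2,0,1,0} = 3
G(10) = mex{3,1,0,1} = 2
G(11) = mex{2,0,1,0} = 3
G(12) = mex{3,1,0,1} = 2
G(13) = mex{2,0,1,0} = 3
G(14) = mex{3,1,0,1} = 2
G(15) = mex{2,2,1,0} = 3
G(16) = mex{3,3,2,1} = 0
G(17) = mex{0,2,3,2} = 1
G(18) = mex{1,3,2,3} = 0
G(19) = mex{0,2,3,2} = 1
G(20) = mex{1,3,2,3} = 0
G(21) = mex{0,2,3,2} = 1
G(22) = mex{1,3,2,3} = 0
G(23) = mex{0,0,3,2} = 1
G(24) = mex{1,1,0,3} = 2
G(25) = mex{2,0,1,0} = 3
G(26) = mex{3,1,0,1} = 2
G(27) = mex{2,0,1,0} = 3
G(28) = mex{3,1,0,1} = 2
G(29) = mex{2,0,1,0} = 3
G(30) = mex{3,1,0,1} = 2
G(31) = mex{2,2,1,0} = 3
G(32) = mex{3,3,2,1} = 0
G(33) = mex{0,2,3,2} = 1
G(n+16) = G(n) holds for n = 0,…,8 (a full window of length max(S) = 9), so the sequence is purely periodic with period 16.

16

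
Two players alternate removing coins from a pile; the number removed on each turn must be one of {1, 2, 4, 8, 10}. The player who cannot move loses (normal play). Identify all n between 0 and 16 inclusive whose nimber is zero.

0, 3, 6, 9, 12, 15

n :  0  1  2  3  4  5  6  7  8  9 10 11 12 13 14 15 16
G :  0  1  2  0  1  2  0  1  2  0  1  2  0  1  2  0  1
P-positions are exactly the n with G(n) = 0.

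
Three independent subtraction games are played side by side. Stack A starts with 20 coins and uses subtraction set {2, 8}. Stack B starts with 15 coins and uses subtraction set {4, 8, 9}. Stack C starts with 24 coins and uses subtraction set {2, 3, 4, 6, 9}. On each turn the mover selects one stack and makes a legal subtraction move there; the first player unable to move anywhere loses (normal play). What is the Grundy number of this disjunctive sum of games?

3

Stack A, S = {2, 8}:
G(0) = 0
G(1) = mex{} = 0
G(2) = mex{0} = 1
G(3) = mex{0} = 1
G(4) = mex{1} = 0
G(5) = mex{1} = 0
G(6) = mex{0} = 1
G(7) = mex{0} = 1
G(8) = mex{1,0} = 2
G(9) = mex{1,0} = 2
G(10) = mex{2,1} = 0
G(11) = mex{2,1} = 0
G(12) = mex{0,0} = 1
G(13) = mex{0,0} = 1
G(14) = mex{1,1} = 0
G(15) = mex{1,1} = 0
G(16) = mex{0,2} = 1
G(17) = mex{0,2} = 1
G(18) = mex{1,0} = 2
G(19) = mex{1,0} = 2
G(20) = mex{2,1} = 0
G_A(20) = 0.
Stack B, S = {4, 8, 9}:
n :  0  1  2  3  4  5  6  7  8  9 10 11 12 13 14 15
G :  0  0  0  0  1  1  1  1  2  2  2  2  3  0  0  0
G_B(15) = 0.
Stack C, S = {2, 3, 4, 6, 9}:
G(0) = 0
G(1) = mex{} = 0
G(2) = mex{0} = 1
G(3) = mex{0,0} = 1
G(4) = mex{1,0,0} = 2
G(5) = mex{1,1,0} = 2
G(6) = mex{2,1,1,0} = 3
G(7) = mex{2,2,1,0} = 3
G(8) = mex{3,2,2,1} = 0
G(9) = mex{3,3,2,1,0} = 4
G(10) = mex{0,3,3,2,0} = 1
G(11) = mex{4,0,3,2,1} = 5
G(12) = mex{1,4,0,3,1} = 2
G(13) = mex{5,1,4,3,2} = 0
G(14) = mex{2,5,1,0,2} = 3
G(15) = mex{0,2,5,4,3} = 1
G(16) = mex{3,0,2,1,3} = 4
G(17) = mex{1,3,0,5,0} = 2
G(18) = mex{4,1,3,2,4} = 0
G(19) = mex{2,4,1,0,1} = 3
G(20) = mex{0,2,4,3,5} = 1
G(21) = mex{3,0,2,1,2} = 4
G(22) = mex{1,3,0,4,0} = 2
G(23) = mex{4,1,3,2,3} = 0
G(24) = mex{2,4,1,0,1} = 3
G_C(24) = 3.
Combined Grundy value = 0 ⊕ 0 ⊕ 3 = 3.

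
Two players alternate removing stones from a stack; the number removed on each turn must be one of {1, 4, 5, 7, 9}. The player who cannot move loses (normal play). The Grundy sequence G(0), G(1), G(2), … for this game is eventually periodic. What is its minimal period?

8

G(0) = 0
G(1) = mex{0} = 1
G(2) = mex{1} = 0
G(3) = mex{0} = 1
G(4) = mex{1,0} = 2
G(5) = mex{2,1,0} = 3
G(6) = mex{3,0,1} = 2
G(7) = mex{2,1,0,0} = 3
G(8) = mex{3,2,1,1} = 0
G(9) = mex{0,3,2,0,0} = 1
G(10) = mex{1,2,3,1,1} = 0
G(11) = mex{0,3,2,2,0} = 1
G(12) = mex{1,0,3,3,1} = 2
G(13) = mex{2,1,0,2,2} = 3
G(14) = mex{3,0,1,3,3} = 2
G(15) = mex{2,1,0,0,2} = 3
G(16) = mex{3,2,1,1,3} = 0
G(17) = mex{0,3,2,0,0} = 1
G(18) = mex{1,2,3,1,1} = 0
G(n+8) = G(n) holds for n = 0,…,8 (a full window of length max(S) = 9), so the sequence is purely periodic with period 8.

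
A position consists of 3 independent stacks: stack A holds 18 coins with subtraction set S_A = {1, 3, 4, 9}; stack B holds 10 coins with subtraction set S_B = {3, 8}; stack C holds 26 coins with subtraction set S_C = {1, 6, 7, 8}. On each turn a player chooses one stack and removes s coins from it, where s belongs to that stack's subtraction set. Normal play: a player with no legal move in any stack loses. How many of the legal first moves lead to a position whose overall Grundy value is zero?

Stack A, S = {1, 3, 4, 9}:
n :  0  1  2  3  4  5  6  7  8  9 10 11 12 13 14 15 16 17 18
G :  0  1  0  1  2  3  2  0  1  4  3  2  0  1  0  1  2  3  2
G_A(18) = 2.
Stack B, S = {3, 8}:
G(0) = 0
G(1) = mex{} = 0
G(2) = mex{} = 0
G(3) = mex{0} = 1
G(4) = mex{0} = 1
G(5) = mex{0} = 1
G(6) = mex{1} = 0
G(7) = mex{1} = 0
G(8) = mex{1,0} = 2
G(9) = mex{0,0} = 1
G(10) = mex{0,0} = 1
G_B(10) = 1.
Stack C, S = {1, 6, 7, 8}:
G(0) = 0
G(1) = mex{0} = 1
G(2) = mex{1} = 0
G(3) = mex{0} = 1
G(4) = mex{1} = 0
G(5) = mex{0} = 1
G(6) = mex{1,0} = 2
G(7) = mex{2,1,0} = 3
G(8) = mex{3,0,1,0} = 2
G(9) = mex{2,1,0,1} = 3
G(10) = mex{3,0,1,0} = 2
G(11) = mex{2,1,0,1} = 3
G(12) = mex{3,2,1,0} = 4
G(13) = mex{4,3,2,1} = 0
G(14) = mex{0,2,3,2} = 1
G(15) = mex{1,3,2,3} = 0
G(16) = mex{0,2,3,2} = 1
G(17) = mex{1,3,2,3} = 0
G(18) = mex{0,4,3,2} = 1
G(19) = mex{1,0,4,3} = 2
G(20) = mex{2,1,0,4} = 3
G(21) = mex{3,0,1,0} = 2
G(22) = mex{2,1,0,1} = 3
G(23) = mex{3,0,1,0} = 2
G(24) = mex{2,1,0,1} = 3
G(25) = mex{3,2,1,0} = 4
G(26) = mex{4,3,2,1} = 0
G_C(26) = 0.
Combined Grundy value = 2 ⊕ 1 ⊕ 0 = 3.
A winning move leaves total XOR = 0, i.e. changes one component's Grundy value g to g ⊕ X where X is the current total.
Stack A: need g' = 2⊕3 = 1. Options: 18−1→G=3, 18−3→G=1, 18−4→G=0, 18−9→G=4. Hits: 1.
Stack B: need g' = 1⊕3 = 2. Options: 10−3→G=0, 10−8→G=0. Hits: 0.
Stack C: need g' = 0⊕3 = 3. Options: 26−1→G=4, 26−6→G=3, 26−7→G=2, 26−8→G=1. Hits: 1.

2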